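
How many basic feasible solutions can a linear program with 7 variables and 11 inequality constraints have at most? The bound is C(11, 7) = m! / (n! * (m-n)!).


Each vertex corresponds to some choice of n active constraints out of m, so the number of vertices is at most C(m, n) = m! / (n!(m-n)!).
m = 11, n = 7
Numerator: 11 * 10 * 9 * 8 * 7 * 6 * 5
Denominator: 7! = 5040
C(11, 7) = 330


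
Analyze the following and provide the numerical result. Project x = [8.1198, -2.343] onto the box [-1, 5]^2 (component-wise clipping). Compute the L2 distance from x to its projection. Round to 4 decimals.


Project each component onto [-1, 5].
clip(8.1198) = 5.0, clip(-2.343) = -1.0
Projection = [5.0, -1.0]
Squared diffs: [9.7332, 1.8036]
Distance = sqrt(11.5368) = 3.3966


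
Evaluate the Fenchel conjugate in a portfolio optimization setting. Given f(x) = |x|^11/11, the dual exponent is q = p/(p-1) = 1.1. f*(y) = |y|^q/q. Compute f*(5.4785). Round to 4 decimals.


The conjugate exponent q satisfies 1/p + 1/q = 1.
p = 11, so q = 11/(11 - 1) = 1.1
|y|^q = 5.4785^1.1 = 6.4942
f*(5.4785) = 6.4942 / 1.1 = 5.9038


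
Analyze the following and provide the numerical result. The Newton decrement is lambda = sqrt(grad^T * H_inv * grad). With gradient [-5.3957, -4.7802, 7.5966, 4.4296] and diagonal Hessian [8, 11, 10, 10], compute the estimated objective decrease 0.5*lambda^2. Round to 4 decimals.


Step 1: H is diagonal, so H^(-1) * g = [-0.6745, -0.4346, 0.7597, 0.443].
Step 2: g^T H^(-1) g = sum_i g_i^2 / H_ii
  = (-5.3957)^2/8 + (-4.7802)^2/11 + (7.5966)^2/10 + (4.4296)^2/10
  = 3.6392 + 2.0773 + 5.7708 + 1.9621 = 13.4495
Step 3: Objective decrease = 0.5 * g^T H^(-1) g = 6.7247


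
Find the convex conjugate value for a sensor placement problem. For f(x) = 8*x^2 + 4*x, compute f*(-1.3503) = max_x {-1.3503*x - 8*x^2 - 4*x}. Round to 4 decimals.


f*(y) = sup_x {y*x - a*x^2 - b*x} = sup_x {(y-b)*x - a*x^2}
FOC: (y - b) - 2a*x = 0 => x* = (y - b)/(2a)
x* = (-1.3503 - 4)/(2*8) = -0.3344
f*(-1.3503) = (y-b)^2/(4a) = (-1.3503 - 4)^2/(4*8)
= 28.6257/32 = 0.8946


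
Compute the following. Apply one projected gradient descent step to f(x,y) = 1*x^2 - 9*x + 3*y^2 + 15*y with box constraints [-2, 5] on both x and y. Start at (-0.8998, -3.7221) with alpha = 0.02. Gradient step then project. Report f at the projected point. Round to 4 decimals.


Step 1: Compute gradient at (-0.8998, -3.7221).
grad_x = 2*1*-0.8998 - 9 = -10.7996
grad_y = 2*3*-3.7221 + 15 = -7.3326
Step 2: Gradient step.
x_raw = -0.8998 - 0.02*-10.7996 = -0.6838
y_raw = -3.7221 - 0.02*-7.3326 = -3.5754
Step 3: Project onto [-2, 5].
x_proj = clip(-0.6838) = -0.6838
y_proj = clip(-3.5754) = -2.0
Step 4: Evaluate f.
f(-0.6838, -2.0) = -11.3781


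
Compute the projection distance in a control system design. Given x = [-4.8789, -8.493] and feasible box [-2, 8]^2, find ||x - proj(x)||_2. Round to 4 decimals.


Project each component onto [-2, 8].
clip(-4.8789) = -2.0, clip(-8.493) = -2.0
Projection = [-2.0, -2.0]
Squared diffs: [8.2881, 42.159]
Distance = sqrt(50.4471) = 7.1026


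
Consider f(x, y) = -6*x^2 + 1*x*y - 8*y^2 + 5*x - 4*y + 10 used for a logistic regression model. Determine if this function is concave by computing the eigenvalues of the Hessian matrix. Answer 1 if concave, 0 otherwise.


The Hessian of f(x,y) = -6*x^2 + 1*x*y - 8*y^2 + 5*x - 4*y + 10 is:
H = [[-12, 1], [1, -16]]
Trace = -12 - 16 = -28
Determinant = -12*-16 - (1)^2 = 191
Discriminant = (-28)^2 - 4*191 = 20.0
Eigenvalues: lambda_1 = -16.2361, lambda_2 = -11.7639
The function is concave.

1


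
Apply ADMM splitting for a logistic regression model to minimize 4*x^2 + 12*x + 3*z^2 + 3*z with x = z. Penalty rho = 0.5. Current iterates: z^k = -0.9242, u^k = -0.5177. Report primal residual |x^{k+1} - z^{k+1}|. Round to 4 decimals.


ADMM iteration with rho = 0.5, z^k = -0.9242, u^k = -0.5177
Step 1: x-update.
Minimize 4*x^2 + 12*x + (0.5/2)*(x + 0.9242 - 0.5177)^2
FOC: (2*4 + 0.5)*x = -12 + 0.5*(-0.9242 + 0.5177)
x^{k+1} = -1.4357
Step 2: z-update.
Minimize 3*z^2 + 3*z + (0.5/2)*(-1.4357 - z - 0.5177)^2
FOC: (2*3 + 0.5)*z = -3 + 0.5*(-1.4357 - 0.5177)
z^{k+1} = -0.6118
Step 3: u-update.
u^{k+1} = -0.5177 - 1.4357 + 0.6118 = -1.3416
Step 4: Primal residual = |-1.4357 + 0.6118| = 0.8239


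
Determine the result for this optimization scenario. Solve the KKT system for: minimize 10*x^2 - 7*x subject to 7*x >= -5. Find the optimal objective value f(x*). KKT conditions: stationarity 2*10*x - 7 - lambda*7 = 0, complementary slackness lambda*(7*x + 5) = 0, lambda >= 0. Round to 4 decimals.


Step 1: Try lambda = 0 (constraint inactive).
Stationarity: 2*10*x - 7 = 0
x* = 7/(2*10) = 0.35
Check constraint: 7*0.35 = 2.45 >= -5 -- satisfied.
Step 2: Compute optimal value.
f(x*) = 10*0.35^2 - 7*0.35 = -1.225


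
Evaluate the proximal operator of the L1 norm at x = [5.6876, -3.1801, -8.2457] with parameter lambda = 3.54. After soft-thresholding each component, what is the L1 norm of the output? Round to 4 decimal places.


Soft-thresholding with lambda = 3.54:
prox(5.6876) = sign(5.6876)*max(|5.6876| - 3.54, 0) = 2.1476
prox(-3.1801) = sign(-3.1801)*max(|-3.1801| - 3.54, 0) = 0.0
prox(-8.2457) = sign(-8.2457)*max(|-8.2457| - 3.54, 0) = -4.7057
prox(x) = [2.1476, 0.0, -4.7057]
||prox(x)||_1 = 2.1476 + 0.0 + 4.7057 = 6.8533


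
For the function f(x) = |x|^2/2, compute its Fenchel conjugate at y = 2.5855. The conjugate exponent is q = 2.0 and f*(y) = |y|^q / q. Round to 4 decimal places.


The conjugate exponent q satisfies 1/p + 1/q = 1.
p = 2, so q = 2/(2 - 1) = 2.0
|y|^q = 2.5855^2.0 = 6.6848
f*(2.5855) = 6.6848 / 2.0 = 3.3424


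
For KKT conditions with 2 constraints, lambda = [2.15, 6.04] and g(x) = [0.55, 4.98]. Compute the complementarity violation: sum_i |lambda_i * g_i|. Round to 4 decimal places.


KKT complementary slackness check:
lambda_1 * g_1 = 2.15 * 0.55 = 1.1825
lambda_2 * g_2 = 6.04 * 4.98 = 30.0792
Total violation = 1.1825 + 30.0792 = 31.2617


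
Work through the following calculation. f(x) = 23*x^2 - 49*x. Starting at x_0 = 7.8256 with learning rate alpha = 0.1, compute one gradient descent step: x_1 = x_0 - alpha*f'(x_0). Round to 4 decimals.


We compute the gradient at x_0 and apply the update.
f'(x) = 46*x - 49
f'(7.8256) = 46*7.8256 - 49 = 310.9776
x_1 = 7.8256 - 0.1*310.9776 = -23.2722


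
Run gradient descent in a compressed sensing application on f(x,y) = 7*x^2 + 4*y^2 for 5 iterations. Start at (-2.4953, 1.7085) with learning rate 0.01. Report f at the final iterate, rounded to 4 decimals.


Gradient descent on f(x,y) = 7*x^2 + 4*y^2.
Starting point: (-2.4953, 1.7085), alpha = 0.01
Step 1: grad_x = 2*7*-2.4953 = -34.9342, grad_y = 2*4*1.7085 = 13.668
  x_1 = -2.4953 - 0.01*-34.9342 = -2.146
  y_1 = 1.7085 - 0.01*13.668 = 1.5718
Step 2: grad_x = 2*7*-2.146 = -30.0434, grad_y = 2*4*1.5718 = 12.5746
  x_2 = -2.146 - 0.01*-30.0434 = -1.8455
  y_2 = 1.5718 - 0.01*12.5746 = 1.4461
Step 3: grad_x = 2*7*-1.8455 = -25.8373, grad_y = 2*4*1.4461 = 11.5686
  x_3 = -1.8455 - 0.01*-25.8373 = -1.5872
  y_3 = 1.4461 - 0.01*11.5686 = 1.3304
Step 4: grad_x = 2*7*-1.5872 = -22.2201, grad_y = 2*4*1.3304 = 10.6431
  x_4 = -1.5872 - 0.01*-22.2201 = -1.3649
  y_4 = 1.3304 - 0.01*10.6431 = 1.224
Step 5: grad_x = 2*7*-1.3649 = -19.1093, grad_y = 2*4*1.224 = 9.7917
  x_5 = -1.3649 - 0.01*-19.1093 = -1.1739
  y_5 = 1.224 - 0.01*9.7917 = 1.126
f(-1.1739, 1.126) = 7*(-1.1739)^2 + 4*1.126^2 = 14.7174


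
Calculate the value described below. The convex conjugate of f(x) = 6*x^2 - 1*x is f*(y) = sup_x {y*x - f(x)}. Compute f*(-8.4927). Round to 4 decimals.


f*(y) = sup_x {y*x - a*x^2 - b*x} = sup_x {(y-b)*x - a*x^2}
FOC: (y - b) - 2a*x = 0 => x* = (y - b)/(2a)
x* = (-8.4927 + 1)/(2*6) = -0.6244
f*(-8.4927) = (y-b)^2/(4a) = (-8.4927 + 1)^2/(4*6)
= 56.1406/24 = 2.3392


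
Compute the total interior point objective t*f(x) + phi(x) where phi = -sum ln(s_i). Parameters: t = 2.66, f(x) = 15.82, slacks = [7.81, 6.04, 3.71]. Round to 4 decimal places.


Step 1: Compute log-barrier.
ln values: [2.0554, 1.7984, 1.311]
phi = -(2.0554 + 1.7984 + 1.311) = -5.1648
Step 2: Compute augmented objective.
t*f(x) = 2.66*15.82 = 42.0812
Total = 42.0812 - 5.1648 = 36.9164


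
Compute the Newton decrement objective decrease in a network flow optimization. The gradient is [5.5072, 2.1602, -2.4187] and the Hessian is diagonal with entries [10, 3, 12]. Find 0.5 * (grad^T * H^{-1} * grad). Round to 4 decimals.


Step 1: H is diagonal, so H^(-1) * g = [0.5507, 0.7201, -0.2016].
Step 2: g^T H^(-1) g = sum_i g_i^2 / H_ii
  = (5.5072)^2/10 + (2.1602)^2/3 + (-2.4187)^2/12
  = 3.0329 + 1.5555 + 0.4875 = 5.0759
Step 3: Objective decrease = 0.5 * g^T H^(-1) g = 2.538


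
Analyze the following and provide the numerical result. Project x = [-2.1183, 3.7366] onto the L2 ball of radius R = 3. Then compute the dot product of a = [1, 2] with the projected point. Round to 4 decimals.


Step 1: Compute ||x|| (intermediates to 6 decimals).
||x|| = sqrt((-2.1183)^2 + 3.7366^2) = 4.295274
Step 2: Project.
Since ||x|| > R, scale = R/||x|| = 3/4.295274 = 0.698442, proj(x) = scale * x
proj(x) = [-1.47951, 2.609798]
Step 3: Dot product.
a^T * proj(x) = 1*(-1.47951) + 2*2.609798 = 3.7401


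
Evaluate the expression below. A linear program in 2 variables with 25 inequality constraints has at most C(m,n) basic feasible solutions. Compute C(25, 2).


Each vertex corresponds to some choice of n active constraints out of m, so the number of vertices is at most C(m, n) = m! / (n!(m-n)!).
m = 25, n = 2
Numerator: 25 * 24
Denominator: 2! = 2
C(25, 2) = 300


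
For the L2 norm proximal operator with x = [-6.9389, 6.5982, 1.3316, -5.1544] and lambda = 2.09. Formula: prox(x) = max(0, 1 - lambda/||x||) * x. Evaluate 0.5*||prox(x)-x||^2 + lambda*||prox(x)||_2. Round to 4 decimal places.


Step 1: Compute ||x||.
||x|| = 10.9556
Step 2: Compute scaling factor.
scale = max(0, 1 - 2.09/10.9556) = 0.8092
Step 3: prox(x) = [-5.6152, 5.3395, 1.0776, -4.1711]
||prox(x)|| = 8.8656
Step 4: Proximal objective.
0.5*||prox-x||^2 = 2.1841
lambda*||prox|| = 18.5291
Total = 20.7132


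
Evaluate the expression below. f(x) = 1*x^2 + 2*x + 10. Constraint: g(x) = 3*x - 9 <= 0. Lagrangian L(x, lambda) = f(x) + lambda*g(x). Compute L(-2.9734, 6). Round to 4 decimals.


Step 1: Evaluate f(x).
f(-2.9734) = 1*(-2.9734)^2 + 2*(-2.9734) + 10 = 12.8943
Step 2: Evaluate g(x).
g(-2.9734) = 3*-2.9734 - 9 = -17.9202
Step 3: Compute Lagrangian.
L = 12.8943 + 6*-17.9202 = -94.6269


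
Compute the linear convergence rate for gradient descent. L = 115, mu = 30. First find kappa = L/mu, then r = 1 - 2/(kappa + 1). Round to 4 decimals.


Step 1: Compute the condition number.
kappa = L/mu = 115/30 = 3.8333
Step 2: Compute the convergence rate.
r = 1 - 2/(kappa + 1) = 1 - 2*mu/(L + mu) = (L - mu)/(L + mu) = 85/145 = 0.5862


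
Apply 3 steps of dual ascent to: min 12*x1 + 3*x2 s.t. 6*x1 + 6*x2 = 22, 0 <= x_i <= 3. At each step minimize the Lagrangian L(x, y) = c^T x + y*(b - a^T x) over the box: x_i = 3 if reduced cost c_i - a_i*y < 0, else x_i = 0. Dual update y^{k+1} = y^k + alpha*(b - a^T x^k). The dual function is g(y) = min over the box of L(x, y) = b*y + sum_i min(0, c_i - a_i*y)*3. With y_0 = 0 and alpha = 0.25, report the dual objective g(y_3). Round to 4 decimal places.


Dual ascent for LP: min 12*x1 + 3*x2, 6*x1 + 6*x2 = 22, 0 <= x_i <= 3
Step 1: y^k = 0.0, reduced costs: (12.0, 3.0)
  x^k = (0.0, 0.0), subgradient = b - a^T x = 22.0
  y^{k+1} = 0.0 + 0.25*22.0 = 5.5
Step 2: y^k = 5.5, reduced costs: (-21.0, -30.0)
  x^k = (3.0, 3.0), subgradient = b - a^T x = -14.0
  y^{k+1} = 5.5 + 0.25*-14.0 = 2.0
Step 3: y^k = 2.0, reduced costs: (0.0, -9.0)
  x^k = (0.0, 3.0), subgradient = b - a^T x = 4.0
  y^{k+1} = 2.0 + 0.25*4.0 = 3.0
Dual objective at y_3 = 3.0: reduced costs (-6.0, -15.0), box minimizer x = (3.0, 3.0)
g(y_3) = b*y + (c1 - a1*y)*x1 + (c2 - a2*y)*x2 = 22*3.0 + (-6.0)*3.0 + (-15.0)*3.0 = 66.0 - 18.0 - 45.0 = 3.0


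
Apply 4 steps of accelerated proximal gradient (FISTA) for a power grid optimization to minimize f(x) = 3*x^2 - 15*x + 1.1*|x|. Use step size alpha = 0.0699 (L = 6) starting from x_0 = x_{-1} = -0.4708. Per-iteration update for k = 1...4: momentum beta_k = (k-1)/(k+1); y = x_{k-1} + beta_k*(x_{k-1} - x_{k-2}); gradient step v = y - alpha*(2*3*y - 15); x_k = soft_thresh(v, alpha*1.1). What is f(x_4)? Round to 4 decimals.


FISTA on f(x) = 3*x^2 - 15*x + 1.1*|x|
L = 6, alpha = 0.0699
Iteration 1: beta = 0.0, y = -0.4708 + 0.0*(-0.4708 + 0.4708) = -0.4708
  grad(y) = -17.8248, v = y - alpha*grad = 0.7752
  prox(v) = soft_thresh(0.7752, 0.0769) = 0.6983
Iteration 2: beta = 0.3333, y = 0.6983 + 0.3333*(0.6983 + 0.4708) = 1.088
  grad(y) = -8.4723, v = y - alpha*grad = 1.6802
  prox(v) = soft_thresh(1.6802, 0.0769) = 1.6033
Iteration 3: beta = 0.5, y = 1.6033 + 0.5*(1.6033 - 0.6983) = 2.0558
  grad(y) = -2.6653, v = y - alpha*grad = 2.2421
  prox(v) = soft_thresh(2.2421, 0.0769) = 2.1652
Iteration 4: beta = 0.6, y = 2.1652 + 0.6*(2.1652 - 1.6033) = 2.5023
  grad(y) = 0.0141, v = y - alpha*grad = 2.5014
  prox(v) = soft_thresh(2.5014, 0.0769) = 2.4245
f(x_4) = 3*2.4245^2 - 15*2.4245 + 1.1*|2.4245| = -16.066


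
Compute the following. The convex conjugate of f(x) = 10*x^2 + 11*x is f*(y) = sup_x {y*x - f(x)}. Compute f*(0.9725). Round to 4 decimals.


f*(y) = sup_x {y*x - a*x^2 - b*x} = sup_x {(y-b)*x - a*x^2}
FOC: (y - b) - 2a*x = 0 => x* = (y - b)/(2a)
x* = (0.9725 - 11)/(2*10) = -0.5014
f*(0.9725) = (y-b)^2/(4a) = (0.9725 - 11)^2/(4*10)
= 100.5508/40 = 2.5138


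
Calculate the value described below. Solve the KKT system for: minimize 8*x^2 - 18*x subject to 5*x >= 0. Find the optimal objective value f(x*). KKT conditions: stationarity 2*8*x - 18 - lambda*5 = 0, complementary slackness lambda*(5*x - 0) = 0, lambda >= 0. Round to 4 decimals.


Step 1: Try lambda = 0 (constraint inactive).
Stationarity: 2*8*x - 18 = 0
x* = 18/(2*8) = 1.125
Check constraint: 5*1.125 = 5.625 >= 0 -- satisfied.
Step 2: Compute optimal value.
f(x*) = 8*1.125^2 - 18*1.125 = -10.125


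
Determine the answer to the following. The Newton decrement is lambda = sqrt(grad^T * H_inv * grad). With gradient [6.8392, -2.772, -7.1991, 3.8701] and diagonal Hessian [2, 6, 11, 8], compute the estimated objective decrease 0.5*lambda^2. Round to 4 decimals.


Step 1: H is diagonal, so H^(-1) * g = [3.4196, -0.462, -0.6545, 0.4838].
Step 2: g^T H^(-1) g = sum_i g_i^2 / H_ii
  = (6.8392)^2/2 + (-2.772)^2/6 + (-7.1991)^2/11 + (3.8701)^2/8
  = 23.3873 + 1.2807 + 4.7115 + 1.8722 = 31.2518
Step 3: Objective decrease = 0.5 * g^T H^(-1) g = 15.6259


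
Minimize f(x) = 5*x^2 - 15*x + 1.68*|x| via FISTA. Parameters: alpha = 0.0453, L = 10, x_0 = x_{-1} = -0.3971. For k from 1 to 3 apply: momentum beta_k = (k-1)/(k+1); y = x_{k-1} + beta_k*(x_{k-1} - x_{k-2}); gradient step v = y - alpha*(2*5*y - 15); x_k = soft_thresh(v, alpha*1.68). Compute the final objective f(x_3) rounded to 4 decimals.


FISTA on f(x) = 5*x^2 - 15*x + 1.68*|x|
L = 10, alpha = 0.0453
Iteration 1: beta = 0.0, y = -0.3971 + 0.0*(-0.3971 + 0.3971) = -0.3971
  grad(y) = -18.971, v = y - alpha*grad = 0.4623
  prox(v) = soft_thresh(0.4623, 0.0761) = 0.3862
Iteration 2: beta = 0.3333, y = 0.3862 + 0.3333*(0.3862 + 0.3971) = 0.6473
  grad(y) = -8.5272, v = y - alpha*grad = 1.0336
  prox(v) = soft_thresh(1.0336, 0.0761) = 0.9575
Iteration 3: beta = 0.5, y = 0.9575 + 0.5*(0.9575 - 0.3862) = 1.2431
  grad(y) = -2.5691, v = y - alpha*grad = 1.3595
  prox(v) = soft_thresh(1.3595, 0.0761) = 1.2834
f(x_3) = 5*1.2834^2 - 15*1.2834 + 1.68*|1.2834| = -8.8593


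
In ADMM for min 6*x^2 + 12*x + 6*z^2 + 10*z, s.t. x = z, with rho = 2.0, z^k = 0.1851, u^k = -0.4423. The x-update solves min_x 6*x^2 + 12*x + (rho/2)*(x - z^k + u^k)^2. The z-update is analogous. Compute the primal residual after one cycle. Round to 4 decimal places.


ADMM iteration with rho = 2.0, z^k = 0.1851, u^k = -0.4423
Step 1: x-update.
Minimize 6*x^2 + 12*x + (2.0/2)*(x - 0.1851 - 0.4423)^2
FOC: (2*6 + 2.0)*x = -12 + 2.0*(0.1851 + 0.4423)
x^{k+1} = -0.7675
Step 2: z-update.
Minimize 6*z^2 + 10*z + (2.0/2)*(-0.7675 - z - 0.4423)^2
FOC: (2*6 + 2.0)*z = -10 + 2.0*(-0.7675 - 0.4423)
z^{k+1} = -0.8871
Step 3: u-update.
u^{k+1} = -0.4423 - 0.7675 + 0.8871 = -0.3227
Step 4: Primal residual = |-0.7675 + 0.8871| = 0.1196


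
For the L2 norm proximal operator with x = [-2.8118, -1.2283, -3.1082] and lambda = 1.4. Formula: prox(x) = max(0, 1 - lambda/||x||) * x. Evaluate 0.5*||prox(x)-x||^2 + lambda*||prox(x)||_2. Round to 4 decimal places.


Step 1: Compute ||x||.
||x|| = 4.3676
Step 2: Compute scaling factor.
scale = max(0, 1 - 1.4/4.3676) = 0.6795
Step 3: prox(x) = [-1.9105, -0.8346, -2.1119]
||prox(x)|| = 2.9676
Step 4: Proximal objective.
0.5*||prox-x||^2 = 0.98
lambda*||prox|| = 4.1546
Total = 5.1346


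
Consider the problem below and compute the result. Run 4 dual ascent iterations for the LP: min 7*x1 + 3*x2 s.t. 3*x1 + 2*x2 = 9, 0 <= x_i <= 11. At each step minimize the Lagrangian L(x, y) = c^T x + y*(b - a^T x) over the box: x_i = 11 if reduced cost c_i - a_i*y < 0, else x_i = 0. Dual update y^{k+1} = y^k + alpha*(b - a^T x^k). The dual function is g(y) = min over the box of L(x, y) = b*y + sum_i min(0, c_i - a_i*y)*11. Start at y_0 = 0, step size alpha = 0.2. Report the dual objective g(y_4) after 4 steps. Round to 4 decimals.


Dual ascent for LP: min 7*x1 + 3*x2, 3*x1 + 2*x2 = 9, 0 <= x_i <= 11
Step 1: y^k = 0.0, reduced costs: (7.0, 3.0)
  x^k = (0.0, 0.0), subgradient = b - a^T x = 9.0
  y^{k+1} = 0.0 + 0.2*9.0 = 1.8
Step 2: y^k = 1.8, reduced costs: (1.6, -0.6)
  x^k = (0.0, 11.0), subgradient = b - a^T x = -13.0
  y^{k+1} = 1.8 + 0.2*-13.0 = -0.8
Step 3: y^k = -0.8, reduced costs: (9.4, 4.6)
  x^k = (0.0, 0.0), subgradient = b - a^T x = 9.0
  y^{k+1} = -0.8 + 0.2*9.0 = 1.0
Step 4: y^k = 1.0, reduced costs: (4.0, 1.0)
  x^k = (0.0, 0.0), subgradient = b - a^T x = 9.0
  y^{k+1} = 1.0 + 0.2*9.0 = 2.8
Dual objective at y_4 = 2.8: reduced costs (-1.4, -2.6), box minimizer x = (11.0, 11.0)
g(y_4) = b*y + (c1 - a1*y)*x1 + (c2 - a2*y)*x2 = 9*2.8 + (-1.4)*11.0 + (-2.6)*11.0 = 25.2 - 15.4 - 28.6 = -18.8


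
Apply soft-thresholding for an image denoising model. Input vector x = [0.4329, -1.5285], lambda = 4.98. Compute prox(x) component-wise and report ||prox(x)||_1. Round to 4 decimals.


Soft-thresholding with lambda = 4.98:
prox(0.4329) = sign(0.4329)*max(|0.4329| - 4.98, 0) = 0.0
prox(-1.5285) = sign(-1.5285)*max(|-1.5285| - 4.98, 0) = 0.0
prox(x) = [0.0, 0.0]
||prox(x)||_1 = 0.0 + 0.0 = 0.0


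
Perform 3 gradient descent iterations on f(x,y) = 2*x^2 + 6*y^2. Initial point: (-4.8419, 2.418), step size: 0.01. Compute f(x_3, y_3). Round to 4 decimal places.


Gradient descent on f(x,y) = 2*x^2 + 6*y^2.
Starting point: (-4.8419, 2.418), alpha = 0.01
Step 1: grad_x = 2*2*-4.8419 = -19.3676, grad_y = 2*6*2.418 = 29.016
  x_1 = -4.8419 - 0.01*-19.3676 = -4.6482
  y_1 = 2.418 - 0.01*29.016 = 2.1278
Step 2: grad_x = 2*2*-4.6482 = -18.5929, grad_y = 2*6*2.1278 = 25.5341
  x_2 = -4.6482 - 0.01*-18.5929 = -4.4623
  y_2 = 2.1278 - 0.01*25.5341 = 1.8725
Step 3: grad_x = 2*2*-4.4623 = -17.8492, grad_y = 2*6*1.8725 = 22.47
  x_3 = -4.4623 - 0.01*-17.8492 = -4.2838
  y_3 = 1.8725 - 0.01*22.47 = 1.6478
f(-4.2838, 1.6478) = 2*(-4.2838)^2 + 6*1.6478^2 = 52.9934


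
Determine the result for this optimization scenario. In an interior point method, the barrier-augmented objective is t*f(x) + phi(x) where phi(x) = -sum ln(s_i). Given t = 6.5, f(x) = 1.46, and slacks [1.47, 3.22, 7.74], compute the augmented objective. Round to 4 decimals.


Step 1: Compute log-barrier.
ln values: [0.3853, 1.1694, 2.0464]
phi = -(0.3853 + 1.1694 + 2.0464) = -3.601
Step 2: Compute augmented objective.
t*f(x) = 6.5*1.46 = 9.49
Total = 9.49 - 3.601 = 5.889


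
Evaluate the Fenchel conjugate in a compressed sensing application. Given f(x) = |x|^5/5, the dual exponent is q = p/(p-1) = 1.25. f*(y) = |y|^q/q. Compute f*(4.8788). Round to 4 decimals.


The conjugate exponent q satisfies 1/p + 1/q = 1.
p = 5, so q = 5/(5 - 1) = 1.25
|y|^q = 4.8788^1.25 = 7.2509
f*(4.8788) = 7.2509 / 1.25 = 5.8007


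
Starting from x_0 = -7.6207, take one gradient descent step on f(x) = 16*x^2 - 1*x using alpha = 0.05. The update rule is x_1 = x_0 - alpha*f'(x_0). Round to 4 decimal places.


We compute the gradient at x_0 and apply the update.
f'(x) = 32*x - 1
f'(-7.6207) = 32*-7.6207 - 1 = -244.8624
x_1 = -7.6207 - 0.05*-244.8624 = 4.6224


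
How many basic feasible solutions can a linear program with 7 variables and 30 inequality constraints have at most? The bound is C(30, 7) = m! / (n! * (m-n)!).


Each vertex corresponds to some choice of n active constraints out of m, so the number of vertices is at most C(m, n) = m! / (n!(m-n)!).
m = 30, n = 7
Numerator: 30 * 29 * 28 * 27 * 26 * 25 * 24
Denominator: 7! = 5040
C(30, 7) = 2035800


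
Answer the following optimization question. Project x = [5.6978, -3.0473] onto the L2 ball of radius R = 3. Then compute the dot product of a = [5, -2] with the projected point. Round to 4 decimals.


Step 1: Compute ||x|| (intermediates to 6 decimals).
||x|| = sqrt(5.6978^2 + (-3.0473)^2) = 6.461498
Step 2: Project.
Since ||x|| > R, scale = R/||x|| = 3/6.461498 = 0.464289, proj(x) = scale * x
proj(x) = [2.645426, -1.414828]
Step 3: Dot product.
a^T * proj(x) = 5*2.645426 - 2*(-1.414828) = 16.0568


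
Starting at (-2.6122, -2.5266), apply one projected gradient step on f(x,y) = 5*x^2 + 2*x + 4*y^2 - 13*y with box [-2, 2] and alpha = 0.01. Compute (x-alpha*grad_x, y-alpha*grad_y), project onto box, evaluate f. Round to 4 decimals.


Step 1: Compute gradient at (-2.6122, -2.5266).
grad_x = 2*5*-2.6122 + 2 = -24.122
grad_y = 2*4*-2.5266 - 13 = -33.2128
Step 2: Gradient step.
x_raw = -2.6122 - 0.01*-24.122 = -2.371
y_raw = -2.5266 - 0.01*-33.2128 = -2.1945
Step 3: Project onto [-2, 2].
x_proj = clip(-2.371) = -2.0
y_proj = clip(-2.1945) = -2.0
Step 4: Evaluate f.
f(-2.0, -2.0) = 58.0


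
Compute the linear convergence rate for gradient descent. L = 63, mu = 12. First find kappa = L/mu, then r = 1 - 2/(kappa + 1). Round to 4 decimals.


Step 1: Compute the condition number.
kappa = L/mu = 63/12 = 5.25
Step 2: Compute the convergence rate.
r = 1 - 2/(kappa + 1) = 1 - 2*mu/(L + mu) = (L - mu)/(L + mu) = 51/75 = 0.68


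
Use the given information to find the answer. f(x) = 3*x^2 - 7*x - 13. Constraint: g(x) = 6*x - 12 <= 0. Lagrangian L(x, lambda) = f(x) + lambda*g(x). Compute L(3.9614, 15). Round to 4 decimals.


Step 1: Evaluate f(x).
f(3.9614) = 3*3.9614^2 - 7*3.9614 - 13 = 6.3483
Step 2: Evaluate g(x).
g(3.9614) = 6*3.9614 - 12 = 11.7684
Step 3: Compute Lagrangian.
L = 6.3483 + 15*11.7684 = 182.8743


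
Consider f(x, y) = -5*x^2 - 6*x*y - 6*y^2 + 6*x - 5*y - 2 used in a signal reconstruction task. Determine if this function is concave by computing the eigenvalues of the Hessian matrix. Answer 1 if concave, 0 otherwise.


The Hessian of f(x,y) = -5*x^2 - 6*x*y - 6*y^2 + 6*x - 5*y - 2 is:
H = [[-10, -6], [-6, -12]]
Trace = -10 - 12 = -22
Determinant = -10*-12 - (-6)^2 = 84
Discriminant = (-22)^2 - 4*84 = 148.0
Eigenvalues: lambda_1 = -17.0828, lambda_2 = -4.9172
The function is concave.

1


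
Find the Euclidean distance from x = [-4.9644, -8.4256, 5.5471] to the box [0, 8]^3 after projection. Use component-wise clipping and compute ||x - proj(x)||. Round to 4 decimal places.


Project each component onto [0, 8].
clip(-4.9644) = 0.0, clip(-8.4256) = 0.0, clip(5.5471) = 5.5471
Projection = [0.0, 0.0, 5.5471]
Squared diffs: [24.6453, 70.9907, 0.0]
Distance = sqrt(95.636) = 9.7794


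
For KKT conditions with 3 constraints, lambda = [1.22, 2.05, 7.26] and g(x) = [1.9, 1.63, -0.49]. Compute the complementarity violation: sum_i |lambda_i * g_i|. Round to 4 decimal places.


KKT complementary slackness check:
lambda_1 * g_1 = 1.22 * 1.9 = 2.318
lambda_2 * g_2 = 2.05 * 1.63 = 3.3415
lambda_3 * g_3 = 7.26 * -0.49 = -3.5574
Total violation = 2.318 + 3.3415 + 3.5574 = 9.2169


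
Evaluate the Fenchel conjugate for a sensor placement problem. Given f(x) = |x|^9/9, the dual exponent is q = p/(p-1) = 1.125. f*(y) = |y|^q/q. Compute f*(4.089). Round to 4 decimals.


The conjugate exponent q satisfies 1/p + 1/q = 1.
p = 9, so q = 9/(9 - 1) = 1.125
|y|^q = 4.089^1.125 = 4.8761
f*(4.089) = 4.8761 / 1.125 = 4.3343


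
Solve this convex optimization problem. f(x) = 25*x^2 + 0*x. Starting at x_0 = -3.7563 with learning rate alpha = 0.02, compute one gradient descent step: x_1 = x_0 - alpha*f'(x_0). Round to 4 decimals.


We compute the gradient at x_0 and apply the update.
f'(x) = 50*x + 0
f'(-3.7563) = 50*-3.7563 + 0 = -187.815
x_1 = -3.7563 - 0.02*-187.815 = 0.0


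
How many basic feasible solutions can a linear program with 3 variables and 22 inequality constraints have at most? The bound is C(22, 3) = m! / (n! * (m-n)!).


Each vertex corresponds to some choice of n active constraints out of m, so the number of vertices is at most C(m, n) = m! / (n!(m-n)!).
m = 22, n = 3
Numerator: 22 * 21 * 20
Denominator: 3! = 6
C(22, 3) = 1540


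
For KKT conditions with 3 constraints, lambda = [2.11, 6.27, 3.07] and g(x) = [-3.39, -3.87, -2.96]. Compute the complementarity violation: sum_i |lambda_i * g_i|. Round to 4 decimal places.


KKT complementary slackness check:
lambda_1 * g_1 = 2.11 * -3.39 = -7.1529
lambda_2 * g_2 = 6.27 * -3.87 = -24.2649
lambda_3 * g_3 = 3.07 * -2.96 = -9.0872
Total violation = 7.1529 + 24.2649 + 9.0872 = 40.505


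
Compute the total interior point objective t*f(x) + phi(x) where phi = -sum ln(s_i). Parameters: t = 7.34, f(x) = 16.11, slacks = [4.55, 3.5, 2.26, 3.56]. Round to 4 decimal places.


Step 1: Compute log-barrier.
ln values: [1.5151, 1.2528, 0.8154, 1.2698]
phi = -(1.5151 + 1.2528 + 0.8154 + 1.2698) = -4.853
Step 2: Compute augmented objective.
t*f(x) = 7.34*16.11 = 118.2474
Total = 118.2474 - 4.853 = 113.3944


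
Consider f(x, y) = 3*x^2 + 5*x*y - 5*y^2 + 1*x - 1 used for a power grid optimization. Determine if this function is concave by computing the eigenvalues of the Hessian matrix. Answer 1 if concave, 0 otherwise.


The Hessian of f(x,y) = 3*x^2 + 5*x*y - 5*y^2 + 1*x - 1 is:
H = [[6, 5], [5, -10]]
Trace = 6 - 10 = -4
Determinant = 6*-10 - (5)^2 = -85
Discriminant = (-4)^2 - 4*-85 = 356.0
Eigenvalues: lambda_1 = -11.434, lambda_2 = 7.434
The function is not concave.

0


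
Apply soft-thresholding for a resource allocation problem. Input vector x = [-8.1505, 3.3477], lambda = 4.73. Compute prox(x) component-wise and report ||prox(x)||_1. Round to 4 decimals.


Soft-thresholding with lambda = 4.73:
prox(-8.1505) = sign(-8.1505)*max(|-8.1505| - 4.73, 0) = -3.4205
prox(3.3477) = sign(3.3477)*max(|3.3477| - 4.73, 0) = 0.0
prox(x) = [-3.4205, 0.0]
||prox(x)||_1 = 3.4205 + 0.0 = 3.4205


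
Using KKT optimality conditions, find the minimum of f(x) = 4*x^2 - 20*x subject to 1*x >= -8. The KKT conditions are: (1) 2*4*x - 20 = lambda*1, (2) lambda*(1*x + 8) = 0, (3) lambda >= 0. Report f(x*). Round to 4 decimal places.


Step 1: Try lambda = 0 (constraint inactive).
Stationarity: 2*4*x - 20 = 0
x* = 20/(2*4) = 2.5
Check constraint: 1*2.5 = 2.5 >= -8 -- satisfied.
Step 2: Compute optimal value.
f(x*) = 4*2.5^2 - 20*2.5 = -25.0


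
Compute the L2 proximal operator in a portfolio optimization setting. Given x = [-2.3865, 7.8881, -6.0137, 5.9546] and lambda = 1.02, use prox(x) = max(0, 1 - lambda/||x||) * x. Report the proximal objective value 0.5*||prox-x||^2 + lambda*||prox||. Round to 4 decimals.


Step 1: Compute ||x||.
||x|| = 11.8127
Step 2: Compute scaling factor.
scale = max(0, 1 - 1.02/11.8127) = 0.9137
Step 3: prox(x) = [-2.1804, 7.207, -5.4944, 5.4404]
||prox(x)|| = 10.7927
Step 4: Proximal objective.
0.5*||prox-x||^2 = 0.5202
lambda*||prox|| = 11.0086
Total = 11.5287


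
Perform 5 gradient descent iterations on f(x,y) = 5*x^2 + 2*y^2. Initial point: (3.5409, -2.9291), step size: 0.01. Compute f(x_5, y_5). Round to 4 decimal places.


Gradient descent on f(x,y) = 5*x^2 + 2*y^2.
Starting point: (3.5409, -2.9291), alpha = 0.01
Step 1: grad_x = 2*5*3.5409 = 35.409, grad_y = 2*2*-2.9291 = -11.7164
  x_1 = 3.5409 - 0.01*35.409 = 3.1868
  y_1 = -2.9291 - 0.01*-11.7164 = -2.8119
Step 2: grad_x = 2*5*3.1868 = 31.8681, grad_y = 2*2*-2.8119 = -11.2477
  x_2 = 3.1868 - 0.01*31.8681 = 2.8681
  y_2 = -2.8119 - 0.01*-11.2477 = -2.6995
Step 3: grad_x = 2*5*2.8681 = 28.6813, grad_y = 2*2*-2.6995 = -10.7978
  x_3 = 2.8681 - 0.01*28.6813 = 2.5813
  y_3 = -2.6995 - 0.01*-10.7978 = -2.5915
Step 4: grad_x = 2*5*2.5813 = 25.8132, grad_y = 2*2*-2.5915 = -10.3659
  x_4 = 2.5813 - 0.01*25.8132 = 2.3232
  y_4 = -2.5915 - 0.01*-10.3659 = -2.4878
Step 5: grad_x = 2*5*2.3232 = 23.2318, grad_y = 2*2*-2.4878 = -9.9513
  x_5 = 2.3232 - 0.01*23.2318 = 2.0909
  y_5 = -2.4878 - 0.01*-9.9513 = -2.3883
f(2.0909, -2.3883) = 5*2.0909^2 + 2*(-2.3883)^2 = 33.2666


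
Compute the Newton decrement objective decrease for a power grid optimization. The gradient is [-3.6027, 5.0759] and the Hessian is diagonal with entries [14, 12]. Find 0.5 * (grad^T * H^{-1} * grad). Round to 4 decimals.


Step 1: H is diagonal, so H^(-1) * g = [-0.2573, 0.423].
Step 2: g^T H^(-1) g = sum_i g_i^2 / H_ii
  = (-3.6027)^2/14 + (5.0759)^2/12
  = 0.9271 + 2.1471 = 3.0742
Step 3: Objective decrease = 0.5 * g^T H^(-1) g = 1.5371


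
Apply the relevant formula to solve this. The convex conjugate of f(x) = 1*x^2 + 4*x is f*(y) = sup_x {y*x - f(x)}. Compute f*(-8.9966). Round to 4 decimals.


f*(y) = sup_x {y*x - a*x^2 - b*x} = sup_x {(y-b)*x - a*x^2}
FOC: (y - b) - 2a*x = 0 => x* = (y - b)/(2a)
x* = (-8.9966 - 4)/(2*1) = -6.4983
f*(-8.9966) = (y-b)^2/(4a) = (-8.9966 - 4)^2/(4*1)
= 168.9116/4 = 42.2279


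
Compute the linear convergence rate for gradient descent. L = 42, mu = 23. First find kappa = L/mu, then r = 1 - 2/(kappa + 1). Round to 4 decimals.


Step 1: Compute the condition number.
kappa = L/mu = 42/23 = 1.8261
Step 2: Compute the convergence rate.
r = 1 - 2/(kappa + 1) = 1 - 2*mu/(L + mu) = (L - mu)/(L + mu) = 19/65 = 0.2923


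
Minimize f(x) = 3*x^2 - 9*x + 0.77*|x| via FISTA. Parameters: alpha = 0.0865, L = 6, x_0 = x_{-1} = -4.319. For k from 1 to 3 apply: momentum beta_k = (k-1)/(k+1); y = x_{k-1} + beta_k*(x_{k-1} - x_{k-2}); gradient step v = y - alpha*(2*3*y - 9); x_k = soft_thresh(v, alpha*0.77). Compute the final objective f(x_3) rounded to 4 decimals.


FISTA on f(x) = 3*x^2 - 9*x + 0.77*|x|
L = 6, alpha = 0.0865
Iteration 1: beta = 0.0, y = -4.319 + 0.0*(-4.319 + 4.319) = -4.319
  grad(y) = -34.914, v = y - alpha*grad = -1.2989
  prox(v) = soft_thresh(-1.2989, 0.0666) = -1.2323
Iteration 2: beta = 0.3333, y = -1.2323 + 0.3333*(-1.2323 + 4.319) = -0.2034
  grad(y) = -10.2207, v = y - alpha*grad = 0.6806
  prox(v) = soft_thresh(0.6806, 0.0666) = 0.614
Iteration 3: beta = 0.5, y = 0.614 + 0.5*(0.614 + 1.2323) = 1.5372
  grad(y) = 0.2233, v = y - alpha*grad = 1.5179
  prox(v) = soft_thresh(1.5179, 0.0666) = 1.4513
f(x_3) = 3*1.4513^2 - 9*1.4513 + 0.77*|1.4513| = -5.6254


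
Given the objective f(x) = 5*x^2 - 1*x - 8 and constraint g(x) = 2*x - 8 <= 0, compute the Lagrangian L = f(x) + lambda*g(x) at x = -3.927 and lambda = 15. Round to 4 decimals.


Step 1: Evaluate f(x).
f(-3.927) = 5*(-3.927)^2 - 1*(-3.927) - 8 = 73.0336
Step 2: Evaluate g(x).
g(-3.927) = 2*-3.927 - 8 = -15.854
Step 3: Compute Lagrangian.
L = 73.0336 + 15*-15.854 = -164.7764


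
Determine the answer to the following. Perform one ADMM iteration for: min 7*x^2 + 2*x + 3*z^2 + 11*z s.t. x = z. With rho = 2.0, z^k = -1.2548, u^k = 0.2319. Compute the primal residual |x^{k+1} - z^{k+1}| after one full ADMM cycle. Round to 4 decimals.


ADMM iteration with rho = 2.0, z^k = -1.2548, u^k = 0.2319
Step 1: x-update.
Minimize 7*x^2 + 2*x + (2.0/2)*(x + 1.2548 + 0.2319)^2
FOC: (2*7 + 2.0)*x = -2 + 2.0*(-1.2548 - 0.2319)
x^{k+1} = -0.3108
Step 2: z-update.
Minimize 3*z^2 + 11*z + (2.0/2)*(-0.3108 - z + 0.2319)^2
FOC: (2*3 + 2.0)*z = -11 + 2.0*(-0.3108 + 0.2319)
z^{k+1} = -1.3947
Step 3: u-update.
u^{k+1} = 0.2319 - 0.3108 + 1.3947 = 1.3158
Step 4: Primal residual = |-0.3108 + 1.3947| = 1.0839


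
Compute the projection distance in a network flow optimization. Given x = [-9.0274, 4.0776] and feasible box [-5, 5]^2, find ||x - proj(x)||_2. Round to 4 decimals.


Project each component onto [-5, 5].
clip(-9.0274) = -5.0, clip(4.0776) = 4.0776
Projection = [-5.0, 4.0776]
Squared diffs: [16.22, 0.0]
Distance = sqrt(16.22) = 4.0274


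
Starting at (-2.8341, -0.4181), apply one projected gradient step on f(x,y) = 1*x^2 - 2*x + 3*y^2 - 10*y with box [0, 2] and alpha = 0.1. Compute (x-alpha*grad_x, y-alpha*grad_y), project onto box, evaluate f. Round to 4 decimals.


Step 1: Compute gradient at (-2.8341, -0.4181).
grad_x = 2*1*-2.8341 - 2 = -7.6682
grad_y = 2*3*-0.4181 - 10 = -12.5086
Step 2: Gradient step.
x_raw = -2.8341 - 0.1*-7.6682 = -2.0673
y_raw = -0.4181 - 0.1*-12.5086 = 0.8328
Step 3: Project onto [0, 2].
x_proj = clip(-2.0673) = 0.0
y_proj = clip(0.8328) = 0.8328
Step 4: Evaluate f.
f(0.0, 0.8328) = -6.2471


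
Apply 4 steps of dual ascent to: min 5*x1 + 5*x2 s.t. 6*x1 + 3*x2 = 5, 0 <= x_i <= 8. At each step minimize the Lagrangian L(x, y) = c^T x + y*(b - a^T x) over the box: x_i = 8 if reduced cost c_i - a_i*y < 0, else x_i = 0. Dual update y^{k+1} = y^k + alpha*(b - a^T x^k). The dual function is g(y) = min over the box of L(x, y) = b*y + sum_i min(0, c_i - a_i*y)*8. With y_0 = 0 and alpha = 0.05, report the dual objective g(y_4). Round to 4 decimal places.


Dual ascent for LP: min 5*x1 + 5*x2, 6*x1 + 3*x2 = 5, 0 <= x_i <= 8
Step 1: y^k = 0.0, reduced costs: (5.0, 5.0)
  x^k = (0.0, 0.0), subgradient = b - a^T x = 5.0
  y^{k+1} = 0.0 + 0.05*5.0 = 0.25
Step 2: y^k = 0.25, reduced costs: (3.5, 4.25)
  x^k = (0.0, 0.0), subgradient = b - a^T x = 5.0
  y^{k+1} = 0.25 + 0.05*5.0 = 0.5
Step 3: y^k = 0.5, reduced costs: (2.0, 3.5)
  x^k = (0.0, 0.0), subgradient = b - a^T x = 5.0
  y^{k+1} = 0.5 + 0.05*5.0 = 0.75
Step 4: y^k = 0.75, reduced costs: (0.5, 2.75)
  x^k = (0.0, 0.0), subgradient = b - a^T x = 5.0
  y^{k+1} = 0.75 + 0.05*5.0 = 1.0
Dual objective at y_4 = 1.0: reduced costs (-1.0, 2.0), box minimizer x = (8.0, 0.0)
g(y_4) = b*y + (c1 - a1*y)*x1 + (c2 - a2*y)*x2 = 5*1.0 + (-1.0)*8.0 + 2.0*0.0 = 5.0 - 8.0 + 0.0 = -3.0


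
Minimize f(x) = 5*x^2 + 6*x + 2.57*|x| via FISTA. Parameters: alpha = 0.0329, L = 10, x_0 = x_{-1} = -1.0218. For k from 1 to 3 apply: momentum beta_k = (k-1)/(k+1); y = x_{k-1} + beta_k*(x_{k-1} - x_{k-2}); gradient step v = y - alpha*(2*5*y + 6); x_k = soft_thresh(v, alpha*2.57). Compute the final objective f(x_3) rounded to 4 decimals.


FISTA on f(x) = 5*x^2 + 6*x + 2.57*|x|
L = 10, alpha = 0.0329
Iteration 1: beta = 0.0, y = -1.0218 + 0.0*(-1.0218 + 1.0218) = -1.0218
  grad(y) = -4.218, v = y - alpha*grad = -0.883
  prox(v) = soft_thresh(-0.883, 0.0846) = -0.7985
Iteration 2: beta = 0.3333, y = -0.7985 + 0.3333*(-0.7985 + 1.0218) = -0.724
  grad(y) = -1.2403, v = y - alpha*grad = -0.6832
  prox(v) = soft_thresh(-0.6832, 0.0846) = -0.5987
Iteration 3: beta = 0.5, y = -0.5987 + 0.5*(-0.5987 + 0.7985) = -0.4988
  grad(y) = 1.0123, v = y - alpha*grad = -0.5321
  prox(v) = soft_thresh(-0.5321, 0.0846) = -0.4475
f(x_3) = 5*(-0.4475)^2 + 6*(-0.4475) + 2.57*|-0.4475| = -0.5336


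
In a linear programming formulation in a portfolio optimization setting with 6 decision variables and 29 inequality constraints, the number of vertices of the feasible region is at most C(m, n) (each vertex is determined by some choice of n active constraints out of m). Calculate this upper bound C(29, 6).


Each vertex corresponds to some choice of n active constraints out of m, so the number of vertices is at most C(m, n) = m! / (n!(m-n)!).
m = 29, n = 6
Numerator: 29 * 28 * 27 * 26 * 25 * 24
Denominator: 6! = 720
C(29, 6) = 475020


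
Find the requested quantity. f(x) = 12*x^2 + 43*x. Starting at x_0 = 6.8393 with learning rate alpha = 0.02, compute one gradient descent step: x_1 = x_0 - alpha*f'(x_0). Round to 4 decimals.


We compute the gradient at x_0 and apply the update.
f'(x) = 24*x + 43
f'(6.8393) = 24*6.8393 + 43 = 207.1432
x_1 = 6.8393 - 0.02*207.1432 = 2.6964


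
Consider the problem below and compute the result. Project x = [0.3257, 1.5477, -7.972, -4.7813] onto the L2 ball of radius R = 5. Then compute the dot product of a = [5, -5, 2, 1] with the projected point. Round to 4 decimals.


Step 1: Compute ||x|| (intermediates to 6 decimals).
||x|| = sqrt(0.3257^2 + 1.5477^2 + (-7.972)^2 + (-4.7813)^2) = 9.429479
Step 2: Project.
Since ||x|| > R, scale = R/||x|| = 5/9.429479 = 0.530252, proj(x) = scale * x
proj(x) = [0.172703, 0.820671, -4.227169, -2.535294]
Step 3: Dot product.
a^T * proj(x) = 5*0.172703 - 5*0.820671 + 2*(-4.227169) + 1*(-2.535294) = -14.2295


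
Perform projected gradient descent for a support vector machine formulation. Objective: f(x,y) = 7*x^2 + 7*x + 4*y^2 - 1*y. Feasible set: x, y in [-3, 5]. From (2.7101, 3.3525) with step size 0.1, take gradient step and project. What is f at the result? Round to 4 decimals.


Step 1: Compute gradient at (2.7101, 3.3525).
grad_x = 2*7*2.7101 + 7 = 44.9414
grad_y = 2*4*3.3525 - 1 = 25.82
Step 2: Gradient step.
x_raw = 2.7101 - 0.1*44.9414 = -1.784
y_raw = 3.3525 - 0.1*25.82 = 0.7705
Step 3: Project onto [-3, 5].
x_proj = clip(-1.784) = -1.784
y_proj = clip(0.7705) = 0.7705
Step 4: Evaluate f.
f(-1.784, 0.7705) = 11.3955


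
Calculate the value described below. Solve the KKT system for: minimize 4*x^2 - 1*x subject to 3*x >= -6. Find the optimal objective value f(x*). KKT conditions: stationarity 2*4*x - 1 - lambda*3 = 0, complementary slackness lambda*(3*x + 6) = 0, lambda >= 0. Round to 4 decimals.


Step 1: Try lambda = 0 (constraint inactive).
Stationarity: 2*4*x - 1 = 0
x* = 1/(2*4) = 0.125
Check constraint: 3*0.125 = 0.375 >= -6 -- satisfied.
Step 2: Compute optimal value.
f(x*) = 4*0.125^2 - 1*0.125 = -0.0625


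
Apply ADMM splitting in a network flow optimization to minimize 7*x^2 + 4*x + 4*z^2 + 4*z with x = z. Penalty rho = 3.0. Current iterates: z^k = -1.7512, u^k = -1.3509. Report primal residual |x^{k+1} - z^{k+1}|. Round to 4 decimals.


ADMM iteration with rho = 3.0, z^k = -1.7512, u^k = -1.3509
Step 1: x-update.
Minimize 7*x^2 + 4*x + (3.0/2)*(x + 1.7512 - 1.3509)^2
FOC: (2*7 + 3.0)*x = -4 + 3.0*(-1.7512 + 1.3509)
x^{k+1} = -0.3059
Step 2: z-update.
Minimize 4*z^2 + 4*z + (3.0/2)*(-0.3059 - z - 1.3509)^2
FOC: (2*4 + 3.0)*z = -4 + 3.0*(-0.3059 - 1.3509)
z^{k+1} = -0.8155
Step 3: u-update.
u^{k+1} = -1.3509 - 0.3059 + 0.8155 = -0.8413
Step 4: Primal residual = |-0.3059 + 0.8155| = 0.5096


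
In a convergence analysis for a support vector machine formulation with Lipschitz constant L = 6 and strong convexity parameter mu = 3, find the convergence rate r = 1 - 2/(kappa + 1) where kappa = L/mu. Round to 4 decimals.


Step 1: Compute the condition number.
kappa = L/mu = 6/3 = 2.0
Step 2: Compute the convergence rate.
r = 1 - 2/(kappa + 1) = 1 - 2*mu/(L + mu) = (L - mu)/(L + mu) = 3/9 = 0.3333


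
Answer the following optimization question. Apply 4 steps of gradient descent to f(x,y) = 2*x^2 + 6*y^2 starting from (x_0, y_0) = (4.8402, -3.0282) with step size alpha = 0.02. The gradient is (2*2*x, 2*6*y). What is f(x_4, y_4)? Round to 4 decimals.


Gradient descent on f(x,y) = 2*x^2 + 6*y^2.
Starting point: (4.8402, -3.0282), alpha = 0.02
Step 1: grad_x = 2*2*4.8402 = 19.3608, grad_y = 2*6*-3.0282 = -36.3384
  x_1 = 4.8402 - 0.02*19.3608 = 4.453
  y_1 = -3.0282 - 0.02*-36.3384 = -2.3014
Step 2: grad_x = 2*2*4.453 = 17.8119, grad_y = 2*6*-2.3014 = -27.6172
  x_2 = 4.453 - 0.02*17.8119 = 4.0967
  y_2 = -2.3014 - 0.02*-27.6172 = -1.7491
Step 3: grad_x = 2*2*4.0967 = 16.387, grad_y = 2*6*-1.7491 = -20.9891
  x_3 = 4.0967 - 0.02*16.387 = 3.769
  y_3 = -1.7491 - 0.02*-20.9891 = -1.3293
Step 4: grad_x = 2*2*3.769 = 15.076, grad_y = 2*6*-1.3293 = -15.9517
  x_4 = 3.769 - 0.02*15.076 = 3.4675
  y_4 = -1.3293 - 0.02*-15.9517 = -1.0103
f(3.4675, -1.0103) = 2*3.4675^2 + 6*(-1.0103)^2 = 30.1708
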